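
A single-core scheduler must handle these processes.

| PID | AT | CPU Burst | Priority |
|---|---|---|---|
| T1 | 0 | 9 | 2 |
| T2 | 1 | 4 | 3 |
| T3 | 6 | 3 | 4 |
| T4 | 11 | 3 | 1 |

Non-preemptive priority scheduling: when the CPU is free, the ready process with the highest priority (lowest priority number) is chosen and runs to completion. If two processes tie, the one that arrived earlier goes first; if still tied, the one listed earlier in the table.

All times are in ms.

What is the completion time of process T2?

13

Timeline: | T1 0-9 | T2 9-13 | T4 13-16 | T3 16-19 |
Completion: T1=9  T2=13  T3=19  T4=16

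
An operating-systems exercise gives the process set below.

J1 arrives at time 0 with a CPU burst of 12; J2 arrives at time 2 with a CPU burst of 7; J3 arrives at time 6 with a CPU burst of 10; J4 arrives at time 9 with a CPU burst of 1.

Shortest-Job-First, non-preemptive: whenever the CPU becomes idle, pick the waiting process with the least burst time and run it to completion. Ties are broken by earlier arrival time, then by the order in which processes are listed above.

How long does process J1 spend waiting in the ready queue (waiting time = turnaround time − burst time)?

Gantt: | J1 0-12 | J4 12-13 | J2 13-20 | J3 20-30 |
Completion: J1=12  J2=20  J3=30  J4=13
Turnaround (C−A): J1=12  J2=18  J3=24  J4=4
Waiting(J1) = turnaround − burst = 12 − 12 = 0

0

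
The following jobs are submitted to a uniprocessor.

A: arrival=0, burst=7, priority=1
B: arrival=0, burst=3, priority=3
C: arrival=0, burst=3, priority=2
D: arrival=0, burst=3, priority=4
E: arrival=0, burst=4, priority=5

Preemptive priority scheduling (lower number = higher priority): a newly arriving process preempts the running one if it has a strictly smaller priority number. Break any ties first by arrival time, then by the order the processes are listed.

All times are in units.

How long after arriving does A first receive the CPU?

0

Timeline: | A 0-7 | C 7-10 | B 10-13 | D 13-16 | E 16-20 |
Completion: A=7  B=13  C=10  D=16  E=20
Response(A) = first start − arrival = 0 − 0 = 0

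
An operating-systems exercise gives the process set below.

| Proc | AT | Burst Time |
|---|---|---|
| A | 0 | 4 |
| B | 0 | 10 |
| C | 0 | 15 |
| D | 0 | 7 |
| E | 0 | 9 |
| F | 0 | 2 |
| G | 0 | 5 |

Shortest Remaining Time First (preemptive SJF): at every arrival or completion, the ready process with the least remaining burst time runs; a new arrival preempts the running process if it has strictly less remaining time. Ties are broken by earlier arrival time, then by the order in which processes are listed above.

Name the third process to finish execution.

G

Gantt: | F 0-2 | A 2-6 | G 6-11 | D 11-18 | E 18-27 | B 27-37 | C 37-52 |
Completion: A=6  B=37  C=52  D=18  E=27  F=2  G=11
Turnaround (C−A): A=6  B=37  C=52  D=18  E=27  F=2  G=11
Finish order: F → A → G → D → E → B → C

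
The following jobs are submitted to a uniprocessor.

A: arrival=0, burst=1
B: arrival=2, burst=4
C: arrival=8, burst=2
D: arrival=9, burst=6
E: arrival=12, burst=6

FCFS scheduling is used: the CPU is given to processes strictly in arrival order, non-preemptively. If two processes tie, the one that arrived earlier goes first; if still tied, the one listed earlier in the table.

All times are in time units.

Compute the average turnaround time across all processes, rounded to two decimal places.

4.80

Gantt: | A 0-1 | idle 1-2 | B 2-6 | idle 6-8 | C 8-10 | D 10-16 | E 16-22 |
Completion: A=1  B=6  C=10  D=16  E=22
Turnaround (C−A): A=1  B=4  C=2  D=7  E=10
Turnaround times: A=1, B=4, C=2, D=7, E=10
Average turnaround = (1+4+2+7+10) / 5 = 24/5 = 4.80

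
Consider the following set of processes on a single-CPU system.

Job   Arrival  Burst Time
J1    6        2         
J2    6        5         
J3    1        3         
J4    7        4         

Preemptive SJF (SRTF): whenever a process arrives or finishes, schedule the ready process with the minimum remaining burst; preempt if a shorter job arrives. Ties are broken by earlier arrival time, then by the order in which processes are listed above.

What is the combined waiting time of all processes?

7

Timeline: | idle 0-1 | J3 1-4 | idle 4-6 | J1 6-8 | J4 8-12 | J2 12-17 |
Completion: J1=8  J2=17  J3=4  J4=12
Waiting = turnaround − burst: J1=0, J2=6, J3=0, J4=1
Total waiting = 0 + 6 + 0 + 1 = 7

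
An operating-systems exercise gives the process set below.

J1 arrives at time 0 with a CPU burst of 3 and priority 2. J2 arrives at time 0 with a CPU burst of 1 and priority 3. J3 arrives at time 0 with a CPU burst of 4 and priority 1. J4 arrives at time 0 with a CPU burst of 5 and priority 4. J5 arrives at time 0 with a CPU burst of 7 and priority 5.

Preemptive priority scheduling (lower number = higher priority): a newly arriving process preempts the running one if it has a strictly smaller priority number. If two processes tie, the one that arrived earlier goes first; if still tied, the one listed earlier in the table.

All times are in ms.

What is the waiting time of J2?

7

Timeline: | J3 0-4 | J1 4-7 | J2 7-8 | J4 8-13 | J5 13-20 |
Completion: J1=7  J2=8  J3=4  J4=13  J5=20
Waiting(J2) = turnaround − burst = 8 − 1 = 7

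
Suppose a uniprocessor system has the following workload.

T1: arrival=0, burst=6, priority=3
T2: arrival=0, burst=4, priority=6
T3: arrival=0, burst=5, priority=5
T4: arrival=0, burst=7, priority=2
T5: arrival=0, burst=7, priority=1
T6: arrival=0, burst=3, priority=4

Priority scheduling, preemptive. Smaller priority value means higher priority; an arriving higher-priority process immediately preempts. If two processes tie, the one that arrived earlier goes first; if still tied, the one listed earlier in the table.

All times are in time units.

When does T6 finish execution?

Gantt: | T5 0-7 | T4 7-14 | T1 14-20 | T6 20-23 | T3 23-28 | T2 28-32 |
Completion: T1=20  T2=32  T3=28  T4=14  T5=7  T6=23
Turnaround (C−A): T1=20  T2=32  T3=28  T4=14  T5=7  T6=23

23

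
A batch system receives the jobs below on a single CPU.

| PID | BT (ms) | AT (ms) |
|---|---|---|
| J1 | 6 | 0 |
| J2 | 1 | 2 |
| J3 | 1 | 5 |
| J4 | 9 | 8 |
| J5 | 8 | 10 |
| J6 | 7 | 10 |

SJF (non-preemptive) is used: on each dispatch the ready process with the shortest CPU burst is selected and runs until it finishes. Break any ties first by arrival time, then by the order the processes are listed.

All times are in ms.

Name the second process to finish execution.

J2

Timeline: | J1 0-6 | J2 6-7 | J3 7-8 | J4 8-17 | J6 17-24 | J5 24-32 |
Completion: J1=6  J2=7  J3=8  J4=17  J5=32  J6=24
Finish order: J1 → J2 → J3 → J4 → J6 → J5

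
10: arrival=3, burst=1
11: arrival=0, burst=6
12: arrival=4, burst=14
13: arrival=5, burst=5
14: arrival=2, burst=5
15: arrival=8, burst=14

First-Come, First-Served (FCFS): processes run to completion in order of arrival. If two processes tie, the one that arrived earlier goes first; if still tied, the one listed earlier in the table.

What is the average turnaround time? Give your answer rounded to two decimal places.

18.17

Schedule: | 11 0-6 | 14 6-11 | 10 11-12 | 12 12-26 | 13 26-31 | 15 31-45 |
Completion: 10=12  11=6  12=26  13=31  14=11  15=45
Turnaround (C−A): 10=9  11=6  12=22  13=26  14=9  15=37
Turnaround times: 10=9, 11=6, 12=22, 13=26, 14=9, 15=37
Average turnaround = (9+6+22+26+9+37) / 6 = 109/6 = 18.17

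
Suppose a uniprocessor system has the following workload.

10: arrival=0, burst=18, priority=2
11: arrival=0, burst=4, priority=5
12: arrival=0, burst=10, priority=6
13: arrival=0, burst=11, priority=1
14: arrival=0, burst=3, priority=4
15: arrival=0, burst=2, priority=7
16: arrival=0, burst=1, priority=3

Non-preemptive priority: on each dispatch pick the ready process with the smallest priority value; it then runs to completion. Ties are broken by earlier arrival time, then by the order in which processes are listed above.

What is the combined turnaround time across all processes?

Gantt: | 13 0-11 | 10 11-29 | 16 29-30 | 14 30-33 | 11 33-37 | 12 37-47 | 15 47-49 |
Completion: 10=29  11=37  12=47  13=11  14=33  15=49  16=30
Turnaround (C−A): 10=29  11=37  12=47  13=11  14=33  15=49  16=30
Turnaround = completion − arrival: 10=29, 11=37, 12=47, 13=11, 14=33, 15=49, 16=30
Total turnaround = 29 + 37 + 47 + 11 + 33 + 49 + 30 = 236

236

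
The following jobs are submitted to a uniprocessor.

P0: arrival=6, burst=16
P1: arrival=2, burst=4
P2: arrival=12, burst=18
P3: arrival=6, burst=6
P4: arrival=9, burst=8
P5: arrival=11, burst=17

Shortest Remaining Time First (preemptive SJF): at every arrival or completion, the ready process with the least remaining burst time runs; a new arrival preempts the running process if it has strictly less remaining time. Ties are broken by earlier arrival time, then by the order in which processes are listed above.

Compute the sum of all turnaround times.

Gantt: | idle 0-2 | P1 2-6 | P3 6-12 | P4 12-20 | P0 20-36 | P5 36-53 | P2 53-71 |
Completion: P0=36  P1=6  P2=71  P3=12  P4=20  P5=53
Turnaround (C−A): P0=30  P1=4  P2=59  P3=6  P4=11  P5=42
Turnaround = completion − arrival: P0=30, P1=4, P2=59, P3=6, P4=11, P5=42
Total turnaround = 30 + 4 + 59 + 6 + 11 + 42 = 152

152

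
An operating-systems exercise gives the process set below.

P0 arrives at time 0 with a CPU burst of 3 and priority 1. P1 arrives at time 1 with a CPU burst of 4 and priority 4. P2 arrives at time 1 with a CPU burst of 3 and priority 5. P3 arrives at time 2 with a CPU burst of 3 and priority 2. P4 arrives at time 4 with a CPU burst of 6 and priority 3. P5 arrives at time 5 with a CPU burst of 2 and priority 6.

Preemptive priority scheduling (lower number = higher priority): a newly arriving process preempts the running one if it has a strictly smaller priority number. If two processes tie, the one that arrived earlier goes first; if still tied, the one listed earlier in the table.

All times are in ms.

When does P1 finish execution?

Gantt: | P0 0-3 | P3 3-6 | P4 6-12 | P1 12-16 | P2 16-19 | P5 19-21 |
Completion: P0=3  P1=16  P2=19  P3=6  P4=12  P5=21

16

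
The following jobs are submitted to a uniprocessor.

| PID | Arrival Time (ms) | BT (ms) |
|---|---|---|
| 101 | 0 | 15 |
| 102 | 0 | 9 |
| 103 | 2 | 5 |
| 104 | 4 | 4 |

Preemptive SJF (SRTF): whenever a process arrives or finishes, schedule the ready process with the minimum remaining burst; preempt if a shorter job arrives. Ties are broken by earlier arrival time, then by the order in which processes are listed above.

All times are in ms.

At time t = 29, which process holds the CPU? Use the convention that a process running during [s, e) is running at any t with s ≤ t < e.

Gantt: | 102 0-2 | 103 2-7 | 104 7-11 | 102 11-18 | 101 18-33 |
Completion: 101=33  102=18  103=7  104=11
Turnaround (C−A): 101=33  102=18  103=5  104=7

101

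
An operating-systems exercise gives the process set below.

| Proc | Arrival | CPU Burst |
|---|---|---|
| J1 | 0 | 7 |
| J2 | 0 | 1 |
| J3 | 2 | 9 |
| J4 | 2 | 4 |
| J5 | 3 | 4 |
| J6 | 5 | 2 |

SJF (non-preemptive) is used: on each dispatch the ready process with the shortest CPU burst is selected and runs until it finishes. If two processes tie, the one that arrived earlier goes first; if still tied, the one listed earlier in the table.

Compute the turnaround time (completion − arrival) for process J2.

1

Gantt: | J2 0-1 | J1 1-8 | J6 8-10 | J4 10-14 | J5 14-18 | J3 18-27 |
Completion: J1=8  J2=1  J3=27  J4=14  J5=18  J6=10
Turnaround (C−A): J1=8  J2=1  J3=25  J4=12  J5=15  J6=5
Turnaround(J2) = completion − arrival = 1 − 0 = 1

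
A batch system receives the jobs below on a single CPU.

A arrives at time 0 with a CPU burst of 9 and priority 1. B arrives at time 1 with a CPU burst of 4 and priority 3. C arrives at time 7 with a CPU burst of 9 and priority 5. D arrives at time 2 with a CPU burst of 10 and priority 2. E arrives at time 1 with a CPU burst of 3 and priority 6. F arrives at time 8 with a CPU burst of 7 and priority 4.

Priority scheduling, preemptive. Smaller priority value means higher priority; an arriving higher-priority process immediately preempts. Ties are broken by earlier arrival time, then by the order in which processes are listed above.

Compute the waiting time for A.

Schedule: | A 0-9 | D 9-19 | B 19-23 | F 23-30 | C 30-39 | E 39-42 |
Completion: A=9  B=23  C=39  D=19  E=42  F=30
Turnaround (C−A): A=9  B=22  C=32  D=17  E=41  F=22
Waiting(A) = turnaround − burst = 9 − 9 = 0

0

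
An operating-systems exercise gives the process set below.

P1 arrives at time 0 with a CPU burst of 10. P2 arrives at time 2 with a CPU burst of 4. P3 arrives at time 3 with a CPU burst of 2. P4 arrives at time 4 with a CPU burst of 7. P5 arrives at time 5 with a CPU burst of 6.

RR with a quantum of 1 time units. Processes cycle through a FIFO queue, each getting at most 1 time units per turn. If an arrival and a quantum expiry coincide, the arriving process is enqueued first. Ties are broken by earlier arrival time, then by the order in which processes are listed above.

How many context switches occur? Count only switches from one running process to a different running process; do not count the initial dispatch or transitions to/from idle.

27

Timeline: | P1 0-2 | P2 2-3 | P1 3-4 | P3 4-5 | P2 5-6 | P4 6-7 | P1 7-8 | P5 8-9 | P3 9-10 | P2 10-11 | P4 11-12 | P1 12-13 | P5 13-14 | P2 14-15 | P4 15-16 | P1 16-17 | P5 17-18 | P4 18-19 | P1 19-20 | P5 20-21 | P4 21-22 | P1 22-23 | P5 23-24 | P4 24-25 | P1 25-26 | P5 26-27 | P4 27-28 | P1 28-29 |
Completion: P1=29  P2=15  P3=10  P4=28  P5=27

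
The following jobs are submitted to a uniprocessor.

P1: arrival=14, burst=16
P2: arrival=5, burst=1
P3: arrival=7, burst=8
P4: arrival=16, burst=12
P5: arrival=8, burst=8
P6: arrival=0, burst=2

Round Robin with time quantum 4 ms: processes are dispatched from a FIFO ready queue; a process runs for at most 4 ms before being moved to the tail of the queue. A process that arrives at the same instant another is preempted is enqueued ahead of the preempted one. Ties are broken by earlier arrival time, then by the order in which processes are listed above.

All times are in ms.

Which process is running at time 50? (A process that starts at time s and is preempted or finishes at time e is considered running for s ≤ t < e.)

P1

Schedule: | P6 0-2 | idle 2-5 | P2 5-6 | idle 6-7 | P3 7-11 | P5 11-15 | P3 15-19 | P1 19-23 | P5 23-27 | P4 27-31 | P1 31-35 | P4 35-39 | P1 39-43 | P4 43-47 | P1 47-51 |
Completion: P1=51  P2=6  P3=19  P4=47  P5=27  P6=2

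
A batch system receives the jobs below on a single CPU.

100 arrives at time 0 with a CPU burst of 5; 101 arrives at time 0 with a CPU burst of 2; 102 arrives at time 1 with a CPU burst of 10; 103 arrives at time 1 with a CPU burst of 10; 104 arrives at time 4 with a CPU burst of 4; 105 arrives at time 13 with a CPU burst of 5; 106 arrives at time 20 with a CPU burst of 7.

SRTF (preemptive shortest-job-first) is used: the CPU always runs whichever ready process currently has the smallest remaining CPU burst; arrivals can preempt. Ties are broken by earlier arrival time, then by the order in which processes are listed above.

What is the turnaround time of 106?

13

Timeline: | 101 0-2 | 100 2-7 | 104 7-11 | 102 11-13 | 105 13-18 | 102 18-26 | 106 26-33 | 103 33-43 |
Completion: 100=7  101=2  102=26  103=43  104=11  105=18  106=33
Turnaround(106) = completion − arrival = 33 − 20 = 13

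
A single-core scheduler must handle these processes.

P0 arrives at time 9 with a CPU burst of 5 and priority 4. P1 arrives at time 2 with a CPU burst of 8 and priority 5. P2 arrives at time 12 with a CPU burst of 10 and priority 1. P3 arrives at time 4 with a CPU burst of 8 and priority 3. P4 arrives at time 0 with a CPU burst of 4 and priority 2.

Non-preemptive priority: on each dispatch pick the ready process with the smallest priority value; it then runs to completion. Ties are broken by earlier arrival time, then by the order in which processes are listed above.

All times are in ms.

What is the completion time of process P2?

22

Schedule: | P4 0-4 | P3 4-12 | P2 12-22 | P0 22-27 | P1 27-35 |
Completion: P0=27  P1=35  P2=22  P3=12  P4=4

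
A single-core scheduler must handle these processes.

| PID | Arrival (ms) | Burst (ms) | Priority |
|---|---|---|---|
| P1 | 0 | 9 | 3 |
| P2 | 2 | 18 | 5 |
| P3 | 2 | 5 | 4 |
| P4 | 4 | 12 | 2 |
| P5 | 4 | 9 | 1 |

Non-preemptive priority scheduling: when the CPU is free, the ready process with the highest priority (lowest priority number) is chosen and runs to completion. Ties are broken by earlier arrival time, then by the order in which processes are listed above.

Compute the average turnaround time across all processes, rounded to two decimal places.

Schedule: | P1 0-9 | P5 9-18 | P4 18-30 | P3 30-35 | P2 35-53 |
Completion: P1=9  P2=53  P3=35  P4=30  P5=18
Turnaround times: P1=9, P2=51, P3=33, P4=26, P5=14
Average turnaround = (9+51+33+26+14) / 5 = 133/5 = 26.60

26.60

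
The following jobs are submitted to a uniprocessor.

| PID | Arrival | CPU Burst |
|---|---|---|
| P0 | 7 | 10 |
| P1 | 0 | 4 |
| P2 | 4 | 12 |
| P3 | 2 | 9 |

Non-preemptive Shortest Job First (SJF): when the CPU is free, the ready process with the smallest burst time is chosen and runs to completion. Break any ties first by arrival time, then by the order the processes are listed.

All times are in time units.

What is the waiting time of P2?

Schedule: | P1 0-4 | P3 4-13 | P0 13-23 | P2 23-35 |
Completion: P0=23  P1=4  P2=35  P3=13
Waiting(P2) = turnaround − burst = 31 − 12 = 19

19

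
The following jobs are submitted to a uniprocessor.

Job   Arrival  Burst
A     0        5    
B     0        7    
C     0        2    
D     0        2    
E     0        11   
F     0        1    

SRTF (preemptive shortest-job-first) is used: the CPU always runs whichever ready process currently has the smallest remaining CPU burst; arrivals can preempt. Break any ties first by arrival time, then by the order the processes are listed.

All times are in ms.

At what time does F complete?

1

Timeline: | F 0-1 | C 1-3 | D 3-5 | A 5-10 | B 10-17 | E 17-28 |
Completion: A=10  B=17  C=3  D=5  E=28  F=1
Turnaround (C−A): A=10  B=17  C=3  D=5  E=28  F=1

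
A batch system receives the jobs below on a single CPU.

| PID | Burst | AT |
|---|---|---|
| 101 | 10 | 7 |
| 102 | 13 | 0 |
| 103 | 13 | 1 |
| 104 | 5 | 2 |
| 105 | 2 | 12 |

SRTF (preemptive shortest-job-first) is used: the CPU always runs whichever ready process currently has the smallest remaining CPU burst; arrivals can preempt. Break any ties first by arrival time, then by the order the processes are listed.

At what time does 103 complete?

Gantt: | 102 0-2 | 104 2-7 | 101 7-12 | 105 12-14 | 101 14-19 | 102 19-30 | 103 30-43 |
Completion: 101=19  102=30  103=43  104=7  105=14

43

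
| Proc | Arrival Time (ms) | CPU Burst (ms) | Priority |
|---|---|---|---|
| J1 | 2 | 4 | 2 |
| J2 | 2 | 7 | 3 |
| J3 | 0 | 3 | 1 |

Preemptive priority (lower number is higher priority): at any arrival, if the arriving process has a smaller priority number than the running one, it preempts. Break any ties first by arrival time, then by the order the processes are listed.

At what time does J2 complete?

14

Timeline: | J3 0-3 | J1 3-7 | J2 7-14 |
Completion: J1=7  J2=14  J3=3
Turnaround (C−A): J1=5  J2=12  J3=3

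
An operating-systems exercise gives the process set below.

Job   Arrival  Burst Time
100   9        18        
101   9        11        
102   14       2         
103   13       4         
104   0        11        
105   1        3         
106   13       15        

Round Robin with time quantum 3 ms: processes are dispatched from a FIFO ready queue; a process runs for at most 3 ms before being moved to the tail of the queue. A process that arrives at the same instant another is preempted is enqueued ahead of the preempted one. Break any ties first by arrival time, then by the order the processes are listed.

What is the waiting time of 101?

32

Timeline: | 104 0-3 | 105 3-6 | 104 6-9 | 100 9-12 | 101 12-15 | 104 15-18 | 100 18-21 | 103 21-24 | 106 24-27 | 102 27-29 | 101 29-32 | 104 32-34 | 100 34-37 | 103 37-38 | 106 38-41 | 101 41-44 | 100 44-47 | 106 47-50 | 101 50-52 | 100 52-55 | 106 55-58 | 100 58-61 | 106 61-64 |
Completion: 100=61  101=52  102=29  103=38  104=34  105=6  106=64
Waiting(101) = turnaround − burst = 43 − 11 = 32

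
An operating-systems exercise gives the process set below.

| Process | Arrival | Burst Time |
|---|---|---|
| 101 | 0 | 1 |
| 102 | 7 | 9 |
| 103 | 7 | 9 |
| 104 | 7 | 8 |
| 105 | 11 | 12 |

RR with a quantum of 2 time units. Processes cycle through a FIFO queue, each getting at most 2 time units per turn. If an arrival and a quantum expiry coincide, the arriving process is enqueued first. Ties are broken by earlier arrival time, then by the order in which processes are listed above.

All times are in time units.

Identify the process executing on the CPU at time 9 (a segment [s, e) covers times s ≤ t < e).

Schedule: | 101 0-1 | idle 1-7 | 102 7-9 | 103 9-11 | 104 11-13 | 102 13-15 | 105 15-17 | 103 17-19 | 104 19-21 | 102 21-23 | 105 23-25 | 103 25-27 | 104 27-29 | 102 29-31 | 105 31-33 | 103 33-35 | 104 35-37 | 102 37-38 | 105 38-40 | 103 40-41 | 105 41-45 |
Completion: 101=1  102=38  103=41  104=37  105=45

103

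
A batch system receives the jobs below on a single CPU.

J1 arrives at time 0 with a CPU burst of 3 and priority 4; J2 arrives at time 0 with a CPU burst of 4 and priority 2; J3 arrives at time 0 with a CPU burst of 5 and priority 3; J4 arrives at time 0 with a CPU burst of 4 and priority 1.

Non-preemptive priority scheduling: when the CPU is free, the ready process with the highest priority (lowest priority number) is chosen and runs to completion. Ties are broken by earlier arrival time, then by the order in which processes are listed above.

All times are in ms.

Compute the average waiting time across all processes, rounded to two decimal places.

6.25

Schedule: | J4 0-4 | J2 4-8 | J3 8-13 | J1 13-16 |
Completion: J1=16  J2=8  J3=13  J4=4
Waiting times: J1=13, J2=4, J3=8, J4=0
Average waiting = (13+4+8+0) / 4 = 25/4 = 6.25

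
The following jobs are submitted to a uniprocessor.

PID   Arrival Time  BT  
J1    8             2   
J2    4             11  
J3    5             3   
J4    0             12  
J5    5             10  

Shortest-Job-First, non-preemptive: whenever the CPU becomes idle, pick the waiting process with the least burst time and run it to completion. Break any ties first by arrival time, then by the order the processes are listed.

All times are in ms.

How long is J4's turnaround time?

Schedule: | J4 0-12 | J1 12-14 | J3 14-17 | J5 17-27 | J2 27-38 |
Completion: J1=14  J2=38  J3=17  J4=12  J5=27
Turnaround (C−A): J1=6  J2=34  J3=12  J4=12  J5=22
Turnaround(J4) = completion − arrival = 12 − 0 = 12

12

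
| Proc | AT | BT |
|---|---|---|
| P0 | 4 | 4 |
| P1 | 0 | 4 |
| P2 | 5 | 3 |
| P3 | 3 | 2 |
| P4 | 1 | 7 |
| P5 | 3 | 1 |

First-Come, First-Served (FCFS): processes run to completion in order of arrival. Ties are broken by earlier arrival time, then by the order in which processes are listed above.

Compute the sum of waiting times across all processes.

Schedule: | P1 0-4 | P4 4-11 | P3 11-13 | P5 13-14 | P0 14-18 | P2 18-21 |
Completion: P0=18  P1=4  P2=21  P3=13  P4=11  P5=14
Turnaround (C−A): P0=14  P1=4  P2=16  P3=10  P4=10  P5=11
Waiting = turnaround − burst: P0=10, P1=0, P2=13, P3=8, P4=3, P5=10
Total waiting = 10 + 0 + 13 + 8 + 3 + 10 = 44

44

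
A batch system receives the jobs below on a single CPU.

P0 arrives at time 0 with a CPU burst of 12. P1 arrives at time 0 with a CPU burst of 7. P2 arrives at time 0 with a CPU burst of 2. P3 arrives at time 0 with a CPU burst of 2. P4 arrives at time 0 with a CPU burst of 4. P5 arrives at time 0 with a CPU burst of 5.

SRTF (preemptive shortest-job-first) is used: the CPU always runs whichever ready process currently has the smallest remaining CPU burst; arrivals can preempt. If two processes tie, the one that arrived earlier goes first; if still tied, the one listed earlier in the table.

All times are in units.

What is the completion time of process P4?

8

Schedule: | P2 0-2 | P3 2-4 | P4 4-8 | P5 8-13 | P1 13-20 | P0 20-32 |
Completion: P0=32  P1=20  P2=2  P3=4  P4=8  P5=13
Turnaround (C−A): P0=32  P1=20  P2=2  P3=4  P4=8  P5=13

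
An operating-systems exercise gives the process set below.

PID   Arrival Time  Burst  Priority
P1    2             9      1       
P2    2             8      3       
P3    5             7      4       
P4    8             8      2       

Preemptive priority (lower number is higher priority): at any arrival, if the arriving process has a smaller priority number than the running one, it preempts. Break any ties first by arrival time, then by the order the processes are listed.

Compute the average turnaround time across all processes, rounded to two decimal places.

Timeline: | idle 0-2 | P1 2-11 | P4 11-19 | P2 19-27 | P3 27-34 |
Completion: P1=11  P2=27  P3=34  P4=19
Turnaround (C−A): P1=9  P2=25  P3=29  P4=11
Turnaround times: P1=9, P2=25, P3=29, P4=11
Average turnaround = (9+25+29+11) / 4 = 74/4 = 18.50

18.50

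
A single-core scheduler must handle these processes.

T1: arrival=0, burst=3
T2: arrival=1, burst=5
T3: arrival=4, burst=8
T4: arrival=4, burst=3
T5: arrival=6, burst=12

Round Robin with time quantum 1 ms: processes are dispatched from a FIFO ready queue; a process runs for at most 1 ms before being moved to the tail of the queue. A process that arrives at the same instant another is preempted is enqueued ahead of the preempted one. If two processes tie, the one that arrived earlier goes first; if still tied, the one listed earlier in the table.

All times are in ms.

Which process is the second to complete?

Schedule: | T1 0-1 | T2 1-2 | T1 2-3 | T2 3-4 | T1 4-5 | T3 5-6 | T4 6-7 | T2 7-8 | T5 8-9 | T3 9-10 | T4 10-11 | T2 11-12 | T5 12-13 | T3 13-14 | T4 14-15 | T2 15-16 | T5 16-17 | T3 17-18 | T5 18-19 | T3 19-20 | T5 20-21 | T3 21-22 | T5 22-23 | T3 23-24 | T5 24-25 | T3 25-26 | T5 26-31 |
Completion: T1=5  T2=16  T3=26  T4=15  T5=31
Turnaround (C−A): T1=5  T2=15  T3=22  T4=11  T5=25
Finish order: T1 → T4 → T2 → T3 → T5

T4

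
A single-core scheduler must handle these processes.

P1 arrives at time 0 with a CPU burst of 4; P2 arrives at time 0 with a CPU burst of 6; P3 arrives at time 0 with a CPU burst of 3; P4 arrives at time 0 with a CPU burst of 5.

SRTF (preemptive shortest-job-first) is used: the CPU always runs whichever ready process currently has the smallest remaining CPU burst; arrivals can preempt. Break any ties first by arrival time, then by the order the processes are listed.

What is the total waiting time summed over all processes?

22

Schedule: | P3 0-3 | P1 3-7 | P4 7-12 | P2 12-18 |
Completion: P1=7  P2=18  P3=3  P4=12
Turnaround (C−A): P1=7  P2=18  P3=3  P4=12
Waiting = turnaround − burst: P1=3, P2=12, P3=0, P4=7
Total waiting = 3 + 12 + 0 + 7 = 22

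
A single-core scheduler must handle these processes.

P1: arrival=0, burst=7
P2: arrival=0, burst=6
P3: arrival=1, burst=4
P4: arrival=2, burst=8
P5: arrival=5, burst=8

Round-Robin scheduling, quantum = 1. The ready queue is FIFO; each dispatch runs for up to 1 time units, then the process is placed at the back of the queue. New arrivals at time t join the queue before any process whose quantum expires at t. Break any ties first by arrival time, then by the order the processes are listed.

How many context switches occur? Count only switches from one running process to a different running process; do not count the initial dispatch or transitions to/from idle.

32

Timeline: | P1 0-1 | P2 1-2 | P3 2-3 | P1 3-4 | P4 4-5 | P2 5-6 | P3 6-7 | P1 7-8 | P5 8-9 | P4 9-10 | P2 10-11 | P3 11-12 | P1 12-13 | P5 13-14 | P4 14-15 | P2 15-16 | P3 16-17 | P1 17-18 | P5 18-19 | P4 19-20 | P2 20-21 | P1 21-22 | P5 22-23 | P4 23-24 | P2 24-25 | P1 25-26 | P5 26-27 | P4 27-28 | P5 28-29 | P4 29-30 | P5 30-31 | P4 31-32 | P5 32-33 |
Completion: P1=26  P2=25  P3=17  P4=32  P5=33
Turnaround (C−A): P1=26  P2=25  P3=16  P4=30  P5=28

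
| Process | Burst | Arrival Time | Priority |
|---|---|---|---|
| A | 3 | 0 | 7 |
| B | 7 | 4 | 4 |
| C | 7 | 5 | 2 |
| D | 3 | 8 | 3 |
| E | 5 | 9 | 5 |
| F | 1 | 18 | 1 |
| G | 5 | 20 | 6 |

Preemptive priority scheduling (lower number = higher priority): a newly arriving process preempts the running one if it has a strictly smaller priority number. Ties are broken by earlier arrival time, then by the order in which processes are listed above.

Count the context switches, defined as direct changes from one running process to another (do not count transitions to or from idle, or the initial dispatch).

7

Timeline: | A 0-3 | idle 3-4 | B 4-5 | C 5-12 | D 12-15 | B 15-18 | F 18-19 | B 19-22 | E 22-27 | G 27-32 |
Completion: A=3  B=22  C=12  D=15  E=27  F=19  G=32
Turnaround (C−A): A=3  B=18  C=7  D=7  E=18  F=1  G=12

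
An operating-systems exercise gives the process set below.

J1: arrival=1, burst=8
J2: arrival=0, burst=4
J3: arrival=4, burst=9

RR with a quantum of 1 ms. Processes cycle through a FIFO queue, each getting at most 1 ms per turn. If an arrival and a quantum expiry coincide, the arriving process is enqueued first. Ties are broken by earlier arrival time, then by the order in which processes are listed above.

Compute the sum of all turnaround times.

42

Schedule: | J2 0-1 | J1 1-2 | J2 2-3 | J1 3-4 | J2 4-5 | J3 5-6 | J1 6-7 | J2 7-8 | J3 8-9 | J1 9-10 | J3 10-11 | J1 11-12 | J3 12-13 | J1 13-14 | J3 14-15 | J1 15-16 | J3 16-17 | J1 17-18 | J3 18-21 |
Completion: J1=18  J2=8  J3=21
Turnaround (C−A): J1=17  J2=8  J3=17
Turnaround = completion − arrival: J1=17, J2=8, J3=17
Total turnaround = 17 + 8 + 17 = 42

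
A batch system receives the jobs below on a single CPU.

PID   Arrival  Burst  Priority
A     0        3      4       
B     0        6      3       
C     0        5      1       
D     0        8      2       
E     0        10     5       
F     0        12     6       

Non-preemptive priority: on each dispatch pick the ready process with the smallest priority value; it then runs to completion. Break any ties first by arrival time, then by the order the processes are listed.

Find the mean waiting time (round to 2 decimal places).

15.17

Schedule: | C 0-5 | D 5-13 | B 13-19 | A 19-22 | E 22-32 | F 32-44 |
Completion: A=22  B=19  C=5  D=13  E=32  F=44
Turnaround (C−A): A=22  B=19  C=5  D=13  E=32  F=44
Waiting times: A=19, B=13, C=0, D=5, E=22, F=32
Average waiting = (19+13+0+5+22+32) / 6 = 91/6 = 15.17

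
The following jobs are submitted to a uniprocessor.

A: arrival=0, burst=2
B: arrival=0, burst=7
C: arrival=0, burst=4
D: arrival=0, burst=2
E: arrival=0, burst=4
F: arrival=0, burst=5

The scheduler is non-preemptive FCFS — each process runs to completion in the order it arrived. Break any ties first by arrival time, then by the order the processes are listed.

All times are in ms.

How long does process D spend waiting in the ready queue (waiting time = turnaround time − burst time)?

Timeline: | A 0-2 | B 2-9 | C 9-13 | D 13-15 | E 15-19 | F 19-24 |
Completion: A=2  B=9  C=13  D=15  E=19  F=24
Turnaround (C−A): A=2  B=9  C=13  D=15  E=19  F=24
Waiting(D) = turnaround − burst = 15 − 2 = 13

13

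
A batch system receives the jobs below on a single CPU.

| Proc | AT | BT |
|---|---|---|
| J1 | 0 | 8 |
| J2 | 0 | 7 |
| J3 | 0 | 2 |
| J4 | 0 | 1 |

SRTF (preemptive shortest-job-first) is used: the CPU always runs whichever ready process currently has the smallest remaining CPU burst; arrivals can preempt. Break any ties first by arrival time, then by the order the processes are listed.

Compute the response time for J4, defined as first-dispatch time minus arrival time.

Schedule: | J4 0-1 | J3 1-3 | J2 3-10 | J1 10-18 |
Completion: J1=18  J2=10  J3=3  J4=1
Turnaround (C−A): J1=18  J2=10  J3=3  J4=1
Response(J4) = first start − arrival = 0 − 0 = 0

0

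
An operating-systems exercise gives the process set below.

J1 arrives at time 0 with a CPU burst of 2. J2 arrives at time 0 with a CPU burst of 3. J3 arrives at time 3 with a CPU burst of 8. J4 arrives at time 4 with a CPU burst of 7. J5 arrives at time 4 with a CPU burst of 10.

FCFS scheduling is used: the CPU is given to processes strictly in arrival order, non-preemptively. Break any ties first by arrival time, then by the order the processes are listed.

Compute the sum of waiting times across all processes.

29

Timeline: | J1 0-2 | J2 2-5 | J3 5-13 | J4 13-20 | J5 20-30 |
Completion: J1=2  J2=5  J3=13  J4=20  J5=30
Turnaround (C−A): J1=2  J2=5  J3=10  J4=16  J5=26
Waiting = turnaround − burst: J1=0, J2=2, J3=2, J4=9, J5=16
Total waiting = 0 + 2 + 2 + 9 + 16 = 29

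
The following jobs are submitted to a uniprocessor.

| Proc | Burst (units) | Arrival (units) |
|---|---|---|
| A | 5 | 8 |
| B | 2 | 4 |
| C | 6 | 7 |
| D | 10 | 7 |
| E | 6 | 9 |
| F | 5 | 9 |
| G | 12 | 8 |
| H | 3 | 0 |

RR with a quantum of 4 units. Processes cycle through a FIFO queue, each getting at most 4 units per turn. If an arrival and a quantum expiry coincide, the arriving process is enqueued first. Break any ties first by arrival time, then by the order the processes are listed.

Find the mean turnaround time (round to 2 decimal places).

26.88

Timeline: | H 0-3 | idle 3-4 | B 4-6 | idle 6-7 | C 7-11 | D 11-15 | A 15-19 | G 19-23 | E 23-27 | F 27-31 | C 31-33 | D 33-37 | A 37-38 | G 38-42 | E 42-44 | F 44-45 | D 45-47 | G 47-51 |
Completion: A=38  B=6  C=33  D=47  E=44  F=45  G=51  H=3
Turnaround times: A=30, B=2, C=26, D=40, E=35, F=36, G=43, H=3
Average turnaround = (30+2+26+40+35+36+43+3) / 8 = 215/8 = 26.88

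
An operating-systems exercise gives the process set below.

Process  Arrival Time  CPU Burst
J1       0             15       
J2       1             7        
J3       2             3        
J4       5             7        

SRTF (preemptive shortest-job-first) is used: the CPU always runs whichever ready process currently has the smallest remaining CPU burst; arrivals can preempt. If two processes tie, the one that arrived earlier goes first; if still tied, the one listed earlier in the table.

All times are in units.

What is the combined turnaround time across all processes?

58

Schedule: | J1 0-1 | J2 1-2 | J3 2-5 | J2 5-11 | J4 11-18 | J1 18-32 |
Completion: J1=32  J2=11  J3=5  J4=18
Turnaround (C−A): J1=32  J2=10  J3=3  J4=13
Turnaround = completion − arrival: J1=32, J2=10, J3=3, J4=13
Total turnaround = 32 + 10 + 3 + 13 = 58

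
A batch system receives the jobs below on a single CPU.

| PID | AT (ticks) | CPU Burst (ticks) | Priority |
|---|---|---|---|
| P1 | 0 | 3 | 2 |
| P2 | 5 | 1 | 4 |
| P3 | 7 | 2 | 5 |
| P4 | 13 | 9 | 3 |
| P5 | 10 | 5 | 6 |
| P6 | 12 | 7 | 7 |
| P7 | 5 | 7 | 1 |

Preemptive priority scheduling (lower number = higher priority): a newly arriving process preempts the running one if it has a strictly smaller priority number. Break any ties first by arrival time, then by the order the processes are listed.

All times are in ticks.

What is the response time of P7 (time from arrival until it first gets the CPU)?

0

Timeline: | P1 0-3 | idle 3-5 | P7 5-12 | P2 12-13 | P4 13-22 | P3 22-24 | P5 24-29 | P6 29-36 |
Completion: P1=3  P2=13  P3=24  P4=22  P5=29  P6=36  P7=12
Response(P7) = first start − arrival = 5 − 5 = 0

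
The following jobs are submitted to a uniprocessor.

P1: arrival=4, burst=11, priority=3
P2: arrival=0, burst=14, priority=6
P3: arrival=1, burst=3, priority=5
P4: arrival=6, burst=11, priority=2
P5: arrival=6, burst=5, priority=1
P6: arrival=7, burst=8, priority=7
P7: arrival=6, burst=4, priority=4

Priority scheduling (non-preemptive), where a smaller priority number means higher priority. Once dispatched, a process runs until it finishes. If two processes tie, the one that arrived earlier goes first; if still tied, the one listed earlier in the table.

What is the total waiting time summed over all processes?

167

Gantt: | P2 0-14 | P5 14-19 | P4 19-30 | P1 30-41 | P7 41-45 | P3 45-48 | P6 48-56 |
Completion: P1=41  P2=14  P3=48  P4=30  P5=19  P6=56  P7=45
Waiting = turnaround − burst: P1=26, P2=0, P3=44, P4=13, P5=8, P6=41, P7=35
Total waiting = 26 + 0 + 44 + 13 + 8 + 41 + 35 = 167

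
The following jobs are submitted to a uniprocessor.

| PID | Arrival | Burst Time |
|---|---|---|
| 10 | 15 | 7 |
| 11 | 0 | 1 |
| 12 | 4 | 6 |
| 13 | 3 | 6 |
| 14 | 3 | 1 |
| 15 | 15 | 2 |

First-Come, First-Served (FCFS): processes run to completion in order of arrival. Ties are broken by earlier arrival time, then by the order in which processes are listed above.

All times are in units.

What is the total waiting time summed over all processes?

21

Timeline: | 11 0-1 | idle 1-3 | 13 3-9 | 14 9-10 | 12 10-16 | 10 16-23 | 15 23-25 |
Completion: 10=23  11=1  12=16  13=9  14=10  15=25
Turnaround (C−A): 10=8  11=1  12=12  13=6  14=7  15=10
Waiting = turnaround − burst: 10=1, 11=0, 12=6, 13=0, 14=6, 15=8
Total waiting = 1 + 0 + 6 + 0 + 6 + 8 = 21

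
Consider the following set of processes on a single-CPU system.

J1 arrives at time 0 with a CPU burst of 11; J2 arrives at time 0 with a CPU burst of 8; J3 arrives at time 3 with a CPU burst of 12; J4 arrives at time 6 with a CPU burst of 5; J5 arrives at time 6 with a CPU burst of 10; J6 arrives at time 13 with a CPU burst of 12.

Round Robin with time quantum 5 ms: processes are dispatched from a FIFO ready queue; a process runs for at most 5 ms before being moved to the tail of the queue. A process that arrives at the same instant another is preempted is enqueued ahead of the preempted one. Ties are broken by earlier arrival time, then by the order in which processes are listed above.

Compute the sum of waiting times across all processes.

Gantt: | J1 0-5 | J2 5-10 | J3 10-15 | J1 15-20 | J4 20-25 | J5 25-30 | J2 30-33 | J6 33-38 | J3 38-43 | J1 43-44 | J5 44-49 | J6 49-54 | J3 54-56 | J6 56-58 |
Completion: J1=44  J2=33  J3=56  J4=25  J5=49  J6=58
Turnaround (C−A): J1=44  J2=33  J3=53  J4=19  J5=43  J6=45
Waiting = turnaround − burst: J1=33, J2=25, J3=41, J4=14, J5=33, J6=33
Total waiting = 33 + 25 + 41 + 14 + 33 + 33 = 179

179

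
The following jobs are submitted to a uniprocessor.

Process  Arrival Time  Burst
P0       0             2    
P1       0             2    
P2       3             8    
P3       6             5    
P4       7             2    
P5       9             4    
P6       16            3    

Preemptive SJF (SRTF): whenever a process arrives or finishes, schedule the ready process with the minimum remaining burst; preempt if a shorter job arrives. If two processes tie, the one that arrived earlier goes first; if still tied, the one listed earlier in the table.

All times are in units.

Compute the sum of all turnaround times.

Schedule: | P0 0-2 | P1 2-4 | P2 4-6 | P3 6-7 | P4 7-9 | P3 9-13 | P5 13-17 | P6 17-20 | P2 20-26 |
Completion: P0=2  P1=4  P2=26  P3=13  P4=9  P5=17  P6=20
Turnaround = completion − arrival: P0=2, P1=4, P2=23, P3=7, P4=2, P5=8, P6=4
Total turnaround = 2 + 4 + 23 + 7 + 2 + 8 + 4 = 50

50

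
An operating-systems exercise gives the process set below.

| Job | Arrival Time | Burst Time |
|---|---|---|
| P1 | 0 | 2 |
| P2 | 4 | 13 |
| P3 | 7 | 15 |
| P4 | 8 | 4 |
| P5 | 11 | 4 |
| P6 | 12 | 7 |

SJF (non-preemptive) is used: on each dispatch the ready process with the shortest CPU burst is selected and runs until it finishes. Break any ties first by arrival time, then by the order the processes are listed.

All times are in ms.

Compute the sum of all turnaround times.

Schedule: | P1 0-2 | idle 2-4 | P2 4-17 | P4 17-21 | P5 21-25 | P6 25-32 | P3 32-47 |
Completion: P1=2  P2=17  P3=47  P4=21  P5=25  P6=32
Turnaround (C−A): P1=2  P2=13  P3=40  P4=13  P5=14  P6=20
Turnaround = completion − arrival: P1=2, P2=13, P3=40, P4=13, P5=14, P6=20
Total turnaround = 2 + 13 + 40 + 13 + 14 + 20 = 102

102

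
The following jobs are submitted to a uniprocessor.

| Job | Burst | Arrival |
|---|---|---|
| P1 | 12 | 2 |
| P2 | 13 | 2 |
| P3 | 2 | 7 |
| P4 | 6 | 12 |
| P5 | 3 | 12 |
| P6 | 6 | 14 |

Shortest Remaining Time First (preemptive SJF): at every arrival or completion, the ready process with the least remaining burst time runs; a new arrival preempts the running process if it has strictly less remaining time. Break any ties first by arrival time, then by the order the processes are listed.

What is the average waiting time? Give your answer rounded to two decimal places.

8.67

Timeline: | idle 0-2 | P1 2-7 | P3 7-9 | P1 9-12 | P5 12-15 | P1 15-19 | P4 19-25 | P6 25-31 | P2 31-44 |
Completion: P1=19  P2=44  P3=9  P4=25  P5=15  P6=31
Waiting times: P1=5, P2=29, P3=0, P4=7, P5=0, P6=11
Average waiting = (5+29+0+7+0+11) / 6 = 52/6 = 8.67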